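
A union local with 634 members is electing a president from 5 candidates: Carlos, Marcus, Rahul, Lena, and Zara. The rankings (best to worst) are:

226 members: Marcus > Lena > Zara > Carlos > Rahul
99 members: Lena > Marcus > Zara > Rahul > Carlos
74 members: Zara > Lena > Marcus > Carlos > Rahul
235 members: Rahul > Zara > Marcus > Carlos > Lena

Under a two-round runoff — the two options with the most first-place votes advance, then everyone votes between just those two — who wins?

Marcus

Round 1 first-place votes: Carlos 0, Marcus 226, Rahul 235, Lena 99, Zara 74.
Rahul and Marcus advance.
Runoff: Rahul is preferred to Marcus by 235 voters; Marcus by 399.
Marcus wins the runoff.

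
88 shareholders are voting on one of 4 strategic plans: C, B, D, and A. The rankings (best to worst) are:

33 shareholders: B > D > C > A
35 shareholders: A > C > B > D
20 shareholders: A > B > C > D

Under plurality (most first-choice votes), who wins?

A

First-place votes: C 0, B 33, D 0, A 55.
A has the most first-place votes.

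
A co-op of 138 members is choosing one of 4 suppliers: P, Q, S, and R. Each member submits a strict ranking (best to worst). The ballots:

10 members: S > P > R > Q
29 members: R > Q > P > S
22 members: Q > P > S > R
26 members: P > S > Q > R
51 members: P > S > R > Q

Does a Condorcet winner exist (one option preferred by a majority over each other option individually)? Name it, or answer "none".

P vs Q: 87–51 for P.
P vs S: 128–10 for P.
P vs R: 109–29 for P.
P beats every other option head-to-head.

P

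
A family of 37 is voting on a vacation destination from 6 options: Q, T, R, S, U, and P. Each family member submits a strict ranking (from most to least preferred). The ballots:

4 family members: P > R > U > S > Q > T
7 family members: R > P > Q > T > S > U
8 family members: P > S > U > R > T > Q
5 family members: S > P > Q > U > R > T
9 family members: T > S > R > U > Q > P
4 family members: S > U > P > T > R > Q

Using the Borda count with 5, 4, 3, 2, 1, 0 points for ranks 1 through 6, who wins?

Q: 4·1 + 7·3 + 8·0 + 5·3 + 9·1 + 4·0 = 49
T: 4·0 + 7·2 + 8·1 + 5·0 + 9·5 + 4·2 = 75
R: 4·4 + 7·5 + 8·2 + 5·1 + 9·3 + 4·1 = 103
S: 4·2 + 7·1 + 8·4 + 5·5 + 9·4 + 4·5 = 128
U: 4·3 + 7·0 + 8·3 + 5·2 + 9·2 + 4·4 = 80
P: 4·5 + 7·4 + 8·5 + 5·4 + 9·0 + 4·3 = 120
S has the highest Borda score (128).

S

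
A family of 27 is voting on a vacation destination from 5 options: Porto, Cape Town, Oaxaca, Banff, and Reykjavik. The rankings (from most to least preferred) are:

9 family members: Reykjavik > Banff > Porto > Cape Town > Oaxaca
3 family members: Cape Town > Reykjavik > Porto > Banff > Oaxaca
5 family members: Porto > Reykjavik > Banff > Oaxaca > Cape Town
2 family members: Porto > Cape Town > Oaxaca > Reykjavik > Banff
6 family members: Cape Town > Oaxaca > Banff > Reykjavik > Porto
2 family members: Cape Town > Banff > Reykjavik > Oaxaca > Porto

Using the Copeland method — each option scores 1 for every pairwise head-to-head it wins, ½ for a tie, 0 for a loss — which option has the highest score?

Reykjavik

Porto: beats Cape Town and Oaxaca; loses to Banff and Reykjavik → score 2.
Cape Town: beats Oaxaca; loses to Porto, Banff, and Reykjavik → score 1.
Oaxaca: loses to Porto, Cape Town, Banff, and Reykjavik → score 0.
Banff: beats Porto, Cape Town, and Oaxaca; loses to Reykjavik → score 3.
Reykjavik: beats Porto, Cape Town, Oaxaca, and Banff → score 4.
Reykjavik has the best pairwise record.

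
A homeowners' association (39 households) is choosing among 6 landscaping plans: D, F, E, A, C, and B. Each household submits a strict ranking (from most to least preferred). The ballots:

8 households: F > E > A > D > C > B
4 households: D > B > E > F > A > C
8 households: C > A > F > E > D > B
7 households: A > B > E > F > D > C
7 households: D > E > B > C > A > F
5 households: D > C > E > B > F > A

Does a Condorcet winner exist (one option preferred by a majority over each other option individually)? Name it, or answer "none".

E vs D: 23–16 for E.
E vs F: 23–16 for E.
E vs A: 24–15 for E.
E vs C: 26–13 for E.
E vs B: 28–11 for E.
E beats every other option head-to-head.

E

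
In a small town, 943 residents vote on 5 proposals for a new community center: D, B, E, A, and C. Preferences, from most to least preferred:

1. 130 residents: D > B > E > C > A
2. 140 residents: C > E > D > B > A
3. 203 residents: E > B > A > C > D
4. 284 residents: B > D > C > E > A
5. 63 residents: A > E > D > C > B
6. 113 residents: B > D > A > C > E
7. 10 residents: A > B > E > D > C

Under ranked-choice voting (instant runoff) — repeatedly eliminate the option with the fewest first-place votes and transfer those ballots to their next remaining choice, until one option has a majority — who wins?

B

Round 1: D 130, B 397, E 203, A 73, C 140. Eliminate A.
Round 2: D 130, B 407, E 266, C 140. Eliminate D.
Round 3: B 537, E 266, C 140. B has a majority.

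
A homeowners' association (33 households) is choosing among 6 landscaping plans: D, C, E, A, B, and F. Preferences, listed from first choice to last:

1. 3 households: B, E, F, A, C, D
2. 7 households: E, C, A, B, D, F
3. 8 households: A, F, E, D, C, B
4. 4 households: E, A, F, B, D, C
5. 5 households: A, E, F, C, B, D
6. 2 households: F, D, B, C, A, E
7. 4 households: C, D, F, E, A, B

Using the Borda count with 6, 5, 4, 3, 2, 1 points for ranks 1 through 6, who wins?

D: 3·1 + 7·2 + 8·3 + 4·2 + 5·1 + 2·5 + 4·5 = 84
C: 3·2 + 7·5 + 8·2 + 4·1 + 5·3 + 2·3 + 4·6 = 106
E: 3·5 + 7·6 + 8·4 + 4·6 + 5·5 + 2·1 + 4·3 = 152
A: 3·3 + 7·4 + 8·6 + 4·5 + 5·6 + 2·2 + 4·2 = 147
B: 3·6 + 7·3 + 8·1 + 4·3 + 5·2 + 2·4 + 4·1 = 81
F: 3·4 + 7·1 + 8·5 + 4·4 + 5·4 + 2·6 + 4·4 = 123
E has the highest Borda score (152).

E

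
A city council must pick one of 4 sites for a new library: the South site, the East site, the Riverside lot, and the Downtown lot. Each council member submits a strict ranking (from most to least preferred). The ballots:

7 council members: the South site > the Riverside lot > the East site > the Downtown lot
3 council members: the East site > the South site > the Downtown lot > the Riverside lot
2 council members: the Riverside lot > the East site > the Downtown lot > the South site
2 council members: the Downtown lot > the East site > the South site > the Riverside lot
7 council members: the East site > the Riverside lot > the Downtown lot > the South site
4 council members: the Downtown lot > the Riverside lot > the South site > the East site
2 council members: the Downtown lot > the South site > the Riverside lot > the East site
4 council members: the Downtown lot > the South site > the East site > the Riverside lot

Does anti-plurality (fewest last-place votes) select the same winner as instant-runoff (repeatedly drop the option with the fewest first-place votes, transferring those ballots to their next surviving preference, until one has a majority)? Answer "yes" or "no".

yes

Anti-plurality — last-place votes: the South site 9, the East site 6, the Riverside lot 9, the Downtown lot 7. Winner: the East site.
Instant-runoff — R1 the South site 7, the East site 10, the Riverside lot 2, the Downtown lot 12 (the Riverside lot out); R2 the South site 7, the East site 12, the Downtown lot 12 (the South site out); R3 the East site 19, the Downtown lot 12 (the East site winner). Winner: the East site.
The two methods agree.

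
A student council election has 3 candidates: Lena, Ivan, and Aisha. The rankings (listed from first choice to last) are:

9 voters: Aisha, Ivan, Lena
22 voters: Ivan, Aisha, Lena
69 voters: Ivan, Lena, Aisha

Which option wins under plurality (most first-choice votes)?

Ivan

First-place votes: Lena 0, Ivan 91, Aisha 9.
Ivan has the most first-place votes.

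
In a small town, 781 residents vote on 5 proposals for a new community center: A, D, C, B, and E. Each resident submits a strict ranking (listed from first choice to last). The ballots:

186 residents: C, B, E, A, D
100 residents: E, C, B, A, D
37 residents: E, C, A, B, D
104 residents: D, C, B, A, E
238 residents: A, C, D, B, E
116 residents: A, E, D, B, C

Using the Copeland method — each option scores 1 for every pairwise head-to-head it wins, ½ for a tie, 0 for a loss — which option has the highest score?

C

A: beats D, B, and E; loses to C → score 3.
D: beats B; loses to A, C, and E → score 1.
C: beats A, D, B, and E → score 4.
B: beats E; loses to A, D, and C → score 1.
E: beats D; loses to A, C, and B → score 1.
C has the best pairwise record.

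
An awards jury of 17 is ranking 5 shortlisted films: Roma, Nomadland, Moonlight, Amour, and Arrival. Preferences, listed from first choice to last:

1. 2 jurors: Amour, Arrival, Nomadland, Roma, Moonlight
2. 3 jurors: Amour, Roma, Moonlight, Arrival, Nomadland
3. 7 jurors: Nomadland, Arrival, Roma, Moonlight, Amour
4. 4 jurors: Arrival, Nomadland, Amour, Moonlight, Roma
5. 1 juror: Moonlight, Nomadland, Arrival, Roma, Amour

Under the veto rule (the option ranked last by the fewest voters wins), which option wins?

Last-place votes: Roma 4, Nomadland 3, Moonlight 2, Amour 8, Arrival 0.
Arrival is ranked last by the fewest voters, so Arrival wins.

Arrival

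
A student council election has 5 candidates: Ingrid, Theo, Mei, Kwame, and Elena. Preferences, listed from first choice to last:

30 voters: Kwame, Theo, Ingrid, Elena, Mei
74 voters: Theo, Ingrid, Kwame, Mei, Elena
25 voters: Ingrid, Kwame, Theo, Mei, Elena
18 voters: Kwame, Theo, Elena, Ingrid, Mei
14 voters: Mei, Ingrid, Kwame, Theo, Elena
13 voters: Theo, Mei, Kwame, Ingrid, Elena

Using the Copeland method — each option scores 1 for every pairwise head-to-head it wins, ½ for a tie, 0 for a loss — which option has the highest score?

Theo

Ingrid: beats Mei, Kwame, and Elena; loses to Theo → score 3.
Theo: beats Ingrid, Mei, and Elena; ties Kwame → score 3.5.
Mei: beats Elena; loses to Ingrid, Theo, and Kwame → score 1.
Kwame: beats Mei and Elena; ties Theo; loses to Ingrid → score 2.5.
Elena: loses to Ingrid, Theo, Mei, and Kwame → score 0.
Theo has the best pairwise record.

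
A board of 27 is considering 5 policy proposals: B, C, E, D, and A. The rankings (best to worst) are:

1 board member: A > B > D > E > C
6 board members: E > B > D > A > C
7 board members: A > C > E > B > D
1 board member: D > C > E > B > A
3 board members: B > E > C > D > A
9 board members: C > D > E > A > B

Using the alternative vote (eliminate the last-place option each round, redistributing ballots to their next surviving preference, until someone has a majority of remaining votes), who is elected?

C

Round 1: B 3, C 9, E 6, D 1, A 8. Eliminate D.
Round 2: B 3, C 10, E 6, A 8. Eliminate B.
Round 3: C 10, E 9, A 8. Eliminate A.
Round 4: C 17, E 10. C has a majority.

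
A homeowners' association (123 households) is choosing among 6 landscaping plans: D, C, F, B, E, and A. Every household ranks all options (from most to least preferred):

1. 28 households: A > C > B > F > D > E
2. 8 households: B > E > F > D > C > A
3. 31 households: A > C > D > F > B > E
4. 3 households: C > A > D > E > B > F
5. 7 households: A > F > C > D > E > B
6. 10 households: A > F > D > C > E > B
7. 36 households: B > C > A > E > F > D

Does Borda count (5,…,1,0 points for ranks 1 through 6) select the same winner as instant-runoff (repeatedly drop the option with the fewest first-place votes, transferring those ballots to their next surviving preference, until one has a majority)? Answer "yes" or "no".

Borda — scores: D 190, C 444, F 246, B 338, E 127, A 500. Winner: A.
Instant-runoff — R1 D 0, C 3, F 0, B 44, E 0, A 76 (A winner). Winner: A.
The two methods agree.

yes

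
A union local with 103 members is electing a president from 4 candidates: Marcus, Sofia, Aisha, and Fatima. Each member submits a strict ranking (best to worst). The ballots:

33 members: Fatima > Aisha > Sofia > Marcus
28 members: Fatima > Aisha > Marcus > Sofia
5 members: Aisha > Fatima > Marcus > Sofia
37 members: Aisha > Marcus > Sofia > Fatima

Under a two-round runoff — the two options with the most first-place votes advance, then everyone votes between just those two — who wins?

Fatima

Round 1 first-place votes: Marcus 0, Sofia 0, Aisha 42, Fatima 61.
Fatima and Aisha advance.
Runoff: Fatima is preferred to Aisha by 61 voters; Aisha by 42.
Fatima wins the runoff.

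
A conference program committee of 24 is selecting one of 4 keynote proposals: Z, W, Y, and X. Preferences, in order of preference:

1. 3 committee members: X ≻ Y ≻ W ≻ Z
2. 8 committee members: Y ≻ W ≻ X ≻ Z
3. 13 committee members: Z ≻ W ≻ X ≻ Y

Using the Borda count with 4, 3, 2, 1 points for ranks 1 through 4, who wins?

W

Z: 3·1 + 8·1 + 13·4 = 63
W: 3·2 + 8·3 + 13·3 = 69
Y: 3·3 + 8·4 + 13·1 = 54
X: 3·4 + 8·2 + 13·2 = 54
W has the highest Borda score (69).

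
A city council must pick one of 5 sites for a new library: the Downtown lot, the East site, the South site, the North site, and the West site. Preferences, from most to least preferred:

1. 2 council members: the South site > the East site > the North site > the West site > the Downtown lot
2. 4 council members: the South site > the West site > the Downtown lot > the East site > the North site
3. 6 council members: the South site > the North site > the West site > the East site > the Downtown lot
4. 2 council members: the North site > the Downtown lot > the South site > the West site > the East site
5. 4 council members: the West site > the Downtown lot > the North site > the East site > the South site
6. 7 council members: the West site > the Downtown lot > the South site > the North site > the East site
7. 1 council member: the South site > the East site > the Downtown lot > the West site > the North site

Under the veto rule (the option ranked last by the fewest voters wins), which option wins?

Last-place votes: the Downtown lot 8, the East site 9, the South site 4, the North site 5, the West site 0.
the West site is ranked last by the fewest voters, so the West site wins.

the West site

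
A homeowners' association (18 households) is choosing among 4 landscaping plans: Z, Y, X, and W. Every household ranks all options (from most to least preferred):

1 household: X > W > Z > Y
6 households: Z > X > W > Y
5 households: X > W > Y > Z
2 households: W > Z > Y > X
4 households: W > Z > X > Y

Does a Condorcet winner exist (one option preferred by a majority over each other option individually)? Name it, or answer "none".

Checking pairwise contests:
W beats Z 12–6.
Z beats Y 13–5.
Z beats X 12–6.
X beats W 12–6.
Every option loses at least one head-to-head, so there is no Condorcet winner.

none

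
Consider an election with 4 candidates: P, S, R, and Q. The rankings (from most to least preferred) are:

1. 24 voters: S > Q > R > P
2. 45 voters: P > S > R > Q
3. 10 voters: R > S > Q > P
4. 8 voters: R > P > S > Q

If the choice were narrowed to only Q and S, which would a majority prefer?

Voters preferring Q to S: 0; preferring S to Q: 87.
S wins the head-to-head.

S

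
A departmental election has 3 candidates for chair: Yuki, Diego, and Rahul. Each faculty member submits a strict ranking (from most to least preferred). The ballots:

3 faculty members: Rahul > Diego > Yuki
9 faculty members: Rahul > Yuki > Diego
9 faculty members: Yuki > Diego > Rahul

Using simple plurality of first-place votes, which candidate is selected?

Rahul

First-place votes: Yuki 9, Diego 0, Rahul 12.
Rahul has the most first-place votes.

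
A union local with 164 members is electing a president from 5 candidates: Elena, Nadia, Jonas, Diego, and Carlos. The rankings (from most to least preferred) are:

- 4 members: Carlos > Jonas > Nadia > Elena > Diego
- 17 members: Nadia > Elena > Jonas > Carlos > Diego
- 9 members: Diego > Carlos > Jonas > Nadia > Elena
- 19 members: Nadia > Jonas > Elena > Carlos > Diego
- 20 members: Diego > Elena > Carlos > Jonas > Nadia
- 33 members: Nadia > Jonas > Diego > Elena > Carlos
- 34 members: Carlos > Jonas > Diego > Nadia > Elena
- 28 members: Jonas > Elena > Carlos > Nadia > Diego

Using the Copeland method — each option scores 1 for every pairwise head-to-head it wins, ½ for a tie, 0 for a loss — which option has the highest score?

Jonas

Elena: beats Carlos; loses to Nadia, Jonas, and Diego → score 1.
Nadia: beats Elena and Diego; loses to Jonas and Carlos → score 2.
Jonas: beats Elena, Nadia, Diego, and Carlos → score 4.
Diego: beats Elena; loses to Nadia, Jonas, and Carlos → score 1.
Carlos: beats Nadia and Diego; loses to Elena and Jonas → score 2.
Jonas has the best pairwise record.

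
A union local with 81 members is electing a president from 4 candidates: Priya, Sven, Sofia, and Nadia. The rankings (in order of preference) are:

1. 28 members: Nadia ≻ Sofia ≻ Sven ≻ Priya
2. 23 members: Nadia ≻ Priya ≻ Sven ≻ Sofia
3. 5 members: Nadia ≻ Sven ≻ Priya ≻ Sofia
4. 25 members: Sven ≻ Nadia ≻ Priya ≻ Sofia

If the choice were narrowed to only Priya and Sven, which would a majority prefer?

Voters preferring Priya to Sven: 23; preferring Sven to Priya: 58.
Sven wins the head-to-head.

Sven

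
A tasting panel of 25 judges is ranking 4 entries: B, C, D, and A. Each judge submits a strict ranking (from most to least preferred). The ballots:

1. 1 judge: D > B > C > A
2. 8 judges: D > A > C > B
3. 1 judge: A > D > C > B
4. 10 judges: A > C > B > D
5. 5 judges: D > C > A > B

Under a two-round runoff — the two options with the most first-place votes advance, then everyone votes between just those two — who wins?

Round 1 first-place votes: B 0, C 0, D 14, A 11.
D and A advance.
Runoff: D is preferred to A by 14 voters; A by 11.
D wins the runoff.

D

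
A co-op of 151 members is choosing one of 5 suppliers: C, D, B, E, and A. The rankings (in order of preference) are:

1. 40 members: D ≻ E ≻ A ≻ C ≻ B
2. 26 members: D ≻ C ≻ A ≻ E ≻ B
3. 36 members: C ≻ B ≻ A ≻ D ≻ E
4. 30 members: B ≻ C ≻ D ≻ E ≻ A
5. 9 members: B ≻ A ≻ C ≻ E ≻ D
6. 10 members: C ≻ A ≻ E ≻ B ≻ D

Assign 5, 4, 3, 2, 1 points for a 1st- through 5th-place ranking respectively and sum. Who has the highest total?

C: 40·2 + 26·4 + 36·5 + 30·4 + 9·3 + 10·5 = 561
D: 40·5 + 26·5 + 36·2 + 30·3 + 9·1 + 10·1 = 511
B: 40·1 + 26·1 + 36·4 + 30·5 + 9·5 + 10·2 = 425
E: 40·4 + 26·2 + 36·1 + 30·2 + 9·2 + 10·3 = 356
A: 40·3 + 26·3 + 36·3 + 30·1 + 9·4 + 10·4 = 412
C has the highest Borda score (561).

C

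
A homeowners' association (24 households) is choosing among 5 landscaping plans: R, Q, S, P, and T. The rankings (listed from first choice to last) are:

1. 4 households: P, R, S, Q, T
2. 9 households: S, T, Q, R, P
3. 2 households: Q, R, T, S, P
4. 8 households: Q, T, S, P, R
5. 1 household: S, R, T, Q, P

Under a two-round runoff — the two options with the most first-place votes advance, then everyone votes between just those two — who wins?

Round 1 first-place votes: R 0, Q 10, S 10, P 4, T 0.
S and Q advance.
Runoff: S is preferred to Q by 14 voters; Q by 10.
S wins the runoff.

S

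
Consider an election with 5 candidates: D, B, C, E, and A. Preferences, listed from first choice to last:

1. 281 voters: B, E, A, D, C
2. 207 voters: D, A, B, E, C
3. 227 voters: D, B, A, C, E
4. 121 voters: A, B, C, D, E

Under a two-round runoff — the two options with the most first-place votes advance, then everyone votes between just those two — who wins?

Round 1 first-place votes: D 434, B 281, C 0, E 0, A 121.
D and B advance.
Runoff: D is preferred to B by 434 voters; B by 402.
D wins the runoff.

D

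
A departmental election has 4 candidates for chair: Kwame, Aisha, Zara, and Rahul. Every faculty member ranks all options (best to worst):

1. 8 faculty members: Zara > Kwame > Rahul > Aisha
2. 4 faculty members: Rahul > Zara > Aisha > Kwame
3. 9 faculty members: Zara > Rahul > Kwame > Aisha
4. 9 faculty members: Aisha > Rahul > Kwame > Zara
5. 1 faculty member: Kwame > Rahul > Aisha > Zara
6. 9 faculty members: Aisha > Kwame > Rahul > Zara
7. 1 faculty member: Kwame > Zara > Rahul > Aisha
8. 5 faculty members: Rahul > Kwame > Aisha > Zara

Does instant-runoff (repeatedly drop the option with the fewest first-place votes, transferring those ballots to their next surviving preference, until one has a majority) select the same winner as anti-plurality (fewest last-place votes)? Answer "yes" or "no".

no

Instant-runoff — R1 Kwame 2, Aisha 18, Zara 17, Rahul 9 (Kwame out); R2 Aisha 18, Zara 18, Rahul 10 (Rahul out); R3 Aisha 24, Zara 22 (Aisha winner). Winner: Aisha.
Anti-plurality — last-place votes: Kwame 4, Aisha 18, Zara 24, Rahul 0. Winner: Rahul.
The two methods disagree.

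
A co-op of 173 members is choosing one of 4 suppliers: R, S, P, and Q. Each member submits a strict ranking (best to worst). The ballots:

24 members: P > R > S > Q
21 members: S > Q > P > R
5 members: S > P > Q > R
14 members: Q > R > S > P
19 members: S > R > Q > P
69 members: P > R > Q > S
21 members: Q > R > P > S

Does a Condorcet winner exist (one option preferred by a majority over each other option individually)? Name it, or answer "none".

P

P vs R: 119–54 for P.
P vs S: 114–59 for P.
P vs Q: 98–75 for P.
P beats every other option head-to-head.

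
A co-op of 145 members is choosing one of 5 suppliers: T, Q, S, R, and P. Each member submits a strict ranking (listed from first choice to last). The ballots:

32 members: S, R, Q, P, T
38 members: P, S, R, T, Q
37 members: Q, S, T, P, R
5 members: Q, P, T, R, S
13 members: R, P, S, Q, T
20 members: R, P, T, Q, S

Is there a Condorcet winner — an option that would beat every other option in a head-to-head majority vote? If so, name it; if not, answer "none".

Checking pairwise contests:
Q beats T 87–58.
S beats Q 83–62.
P beats S 76–69.
S beats R 107–38.
Q beats P 74–71.
Every option loses at least one head-to-head, so there is no Condorcet winner.

none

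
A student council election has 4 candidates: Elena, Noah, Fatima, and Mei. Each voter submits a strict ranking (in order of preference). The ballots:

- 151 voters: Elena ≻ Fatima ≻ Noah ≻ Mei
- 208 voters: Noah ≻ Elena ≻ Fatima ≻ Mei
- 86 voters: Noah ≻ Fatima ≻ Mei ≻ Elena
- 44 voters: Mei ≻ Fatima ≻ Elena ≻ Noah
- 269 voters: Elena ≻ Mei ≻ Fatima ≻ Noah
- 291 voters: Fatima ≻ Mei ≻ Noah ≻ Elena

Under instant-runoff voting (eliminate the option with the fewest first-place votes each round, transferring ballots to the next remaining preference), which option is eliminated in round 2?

Noah

Round 1: Elena 420, Noah 294, Fatima 291, Mei 44. Eliminate Mei.
Round 2: Elena 420, Noah 294, Fatima 335. Eliminate Noah.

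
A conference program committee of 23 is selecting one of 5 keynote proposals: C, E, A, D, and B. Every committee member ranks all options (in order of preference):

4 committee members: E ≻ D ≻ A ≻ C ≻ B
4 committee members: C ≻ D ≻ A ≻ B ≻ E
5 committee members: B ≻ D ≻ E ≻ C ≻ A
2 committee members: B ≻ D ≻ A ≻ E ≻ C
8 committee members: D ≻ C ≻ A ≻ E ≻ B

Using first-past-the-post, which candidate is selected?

First-place votes: C 4, E 4, A 0, D 8, B 7.
D has the most first-place votes.

D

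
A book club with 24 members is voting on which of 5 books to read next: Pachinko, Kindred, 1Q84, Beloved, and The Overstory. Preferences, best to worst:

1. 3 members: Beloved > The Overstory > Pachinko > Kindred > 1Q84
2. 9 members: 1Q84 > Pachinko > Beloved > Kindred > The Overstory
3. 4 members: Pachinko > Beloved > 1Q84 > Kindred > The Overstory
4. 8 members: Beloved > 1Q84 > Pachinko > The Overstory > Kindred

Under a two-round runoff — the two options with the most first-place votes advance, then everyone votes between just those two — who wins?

Round 1 first-place votes: Pachinko 4, Kindred 0, 1Q84 9, Beloved 11, The Overstory 0.
Beloved and 1Q84 advance.
Runoff: Beloved is preferred to 1Q84 by 15 voters; 1Q84 by 9.
Beloved wins the runoff.

Beloved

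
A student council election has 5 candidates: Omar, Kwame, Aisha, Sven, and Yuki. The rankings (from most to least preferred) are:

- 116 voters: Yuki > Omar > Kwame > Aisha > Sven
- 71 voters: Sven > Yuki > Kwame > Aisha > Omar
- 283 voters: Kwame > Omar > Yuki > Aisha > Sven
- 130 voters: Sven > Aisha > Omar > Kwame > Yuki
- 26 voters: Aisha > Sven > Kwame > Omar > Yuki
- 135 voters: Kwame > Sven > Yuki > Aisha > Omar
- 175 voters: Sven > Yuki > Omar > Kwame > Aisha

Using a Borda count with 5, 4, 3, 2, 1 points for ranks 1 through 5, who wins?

Kwame

Omar: 116·4 + 71·1 + 283·4 + 130·3 + 26·2 + 135·1 + 175·3 = 2769
Kwame: 116·3 + 71·3 + 283·5 + 130·2 + 26·3 + 135·5 + 175·2 = 3339
Aisha: 116·2 + 71·2 + 283·2 + 130·4 + 26·5 + 135·2 + 175·1 = 2035
Sven: 116·1 + 71·5 + 283·1 + 130·5 + 26·4 + 135·4 + 175·5 = 2923
Yuki: 116·5 + 71·4 + 283·3 + 130·1 + 26·1 + 135·3 + 175·4 = 2974
Kwame has the highest Borda score (3339).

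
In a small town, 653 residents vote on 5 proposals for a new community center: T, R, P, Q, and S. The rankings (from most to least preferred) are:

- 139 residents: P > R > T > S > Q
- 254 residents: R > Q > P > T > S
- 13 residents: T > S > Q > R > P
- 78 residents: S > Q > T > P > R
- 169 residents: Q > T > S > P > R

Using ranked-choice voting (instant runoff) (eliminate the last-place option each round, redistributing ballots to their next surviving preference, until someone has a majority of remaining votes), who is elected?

Round 1: T 13, R 254, P 139, Q 169, S 78. Eliminate T.
Round 2: R 254, P 139, Q 169, S 91. Eliminate S.
Round 3: R 254, P 139, Q 260. Eliminate P.
Round 4: R 393, Q 260. R has a majority.

R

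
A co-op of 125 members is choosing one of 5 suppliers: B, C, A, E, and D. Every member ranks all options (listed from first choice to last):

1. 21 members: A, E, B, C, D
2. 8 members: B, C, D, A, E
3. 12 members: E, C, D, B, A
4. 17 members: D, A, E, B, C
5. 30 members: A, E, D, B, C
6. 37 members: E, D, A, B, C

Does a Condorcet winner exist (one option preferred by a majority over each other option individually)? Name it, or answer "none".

none

Checking pairwise contests:
A beats B 105–20.
B beats C 113–12.
D beats A 74–51.
A beats E 76–49.
E beats D 100–25.
Every option loses at least one head-to-head, so there is no Condorcet winner.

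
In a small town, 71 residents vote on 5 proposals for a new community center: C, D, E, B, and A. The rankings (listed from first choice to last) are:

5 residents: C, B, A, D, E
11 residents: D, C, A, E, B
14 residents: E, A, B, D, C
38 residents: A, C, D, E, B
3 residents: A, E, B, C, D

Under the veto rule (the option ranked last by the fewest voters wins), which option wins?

A

Last-place votes: C 14, D 3, E 5, B 49, A 0.
A is ranked last by the fewest voters, so A wins.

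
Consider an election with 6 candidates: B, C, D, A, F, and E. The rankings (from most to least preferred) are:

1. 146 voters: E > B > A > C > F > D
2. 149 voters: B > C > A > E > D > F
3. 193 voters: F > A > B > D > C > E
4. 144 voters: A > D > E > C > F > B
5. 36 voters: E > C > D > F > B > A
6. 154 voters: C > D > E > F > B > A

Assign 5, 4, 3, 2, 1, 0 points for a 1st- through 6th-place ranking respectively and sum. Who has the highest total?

A

B: 146·4 + 149·5 + 193·3 + 144·0 + 36·1 + 154·1 = 2098
C: 146·2 + 149·4 + 193·1 + 144·2 + 36·4 + 154·5 = 2283
D: 146·0 + 149·1 + 193·2 + 144·4 + 36·3 + 154·4 = 1835
A: 146·3 + 149·3 + 193·4 + 144·5 + 36·0 + 154·0 = 2377
F: 146·1 + 149·0 + 193·5 + 144·1 + 36·2 + 154·2 = 1635
E: 146·5 + 149·2 + 193·0 + 144·3 + 36·5 + 154·3 = 2102
A has the highest Borda score (2377).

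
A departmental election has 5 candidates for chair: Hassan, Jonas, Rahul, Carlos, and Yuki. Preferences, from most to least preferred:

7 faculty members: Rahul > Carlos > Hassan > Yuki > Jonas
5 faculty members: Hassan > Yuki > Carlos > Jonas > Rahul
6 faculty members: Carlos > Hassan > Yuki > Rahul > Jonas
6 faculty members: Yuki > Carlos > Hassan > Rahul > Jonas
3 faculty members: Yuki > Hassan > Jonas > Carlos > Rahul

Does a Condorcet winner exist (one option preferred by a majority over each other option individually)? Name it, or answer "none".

none

Checking pairwise contests:
Carlos beats Hassan 19–8.
Hassan beats Jonas 27–0.
Hassan beats Rahul 20–7.
Yuki beats Carlos 14–13.
Hassan beats Yuki 18–9.
Every option loses at least one head-to-head, so there is no Condorcet winner.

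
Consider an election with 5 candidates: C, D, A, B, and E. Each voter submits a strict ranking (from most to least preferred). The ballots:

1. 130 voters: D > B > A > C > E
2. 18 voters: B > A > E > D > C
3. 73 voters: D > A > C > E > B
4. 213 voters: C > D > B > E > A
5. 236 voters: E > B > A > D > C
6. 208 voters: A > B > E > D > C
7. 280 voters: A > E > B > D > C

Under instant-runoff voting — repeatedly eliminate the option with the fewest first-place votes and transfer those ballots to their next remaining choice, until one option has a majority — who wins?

A

Round 1: C 213, D 203, A 488, B 18, E 236. Eliminate B.
Round 2: C 213, D 203, A 506, E 236. Eliminate D.
Round 3: C 213, A 709, E 236. A has a majority.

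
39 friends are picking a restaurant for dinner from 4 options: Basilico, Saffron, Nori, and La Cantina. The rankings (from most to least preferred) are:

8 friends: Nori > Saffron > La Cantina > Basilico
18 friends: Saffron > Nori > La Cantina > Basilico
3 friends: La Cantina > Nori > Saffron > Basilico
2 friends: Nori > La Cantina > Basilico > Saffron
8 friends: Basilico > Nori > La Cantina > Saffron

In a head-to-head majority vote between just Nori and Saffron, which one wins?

Nori

Voters preferring Nori to Saffron: 21; preferring Saffron to Nori: 18.
Nori wins the head-to-head.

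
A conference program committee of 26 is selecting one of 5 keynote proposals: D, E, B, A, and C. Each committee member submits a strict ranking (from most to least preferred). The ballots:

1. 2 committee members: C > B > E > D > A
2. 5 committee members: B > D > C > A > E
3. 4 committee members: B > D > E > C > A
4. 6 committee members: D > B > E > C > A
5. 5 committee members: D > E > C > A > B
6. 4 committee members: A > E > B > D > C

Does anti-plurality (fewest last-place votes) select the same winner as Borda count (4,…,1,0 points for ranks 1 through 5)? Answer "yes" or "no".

Anti-plurality — last-place votes: D 0, E 5, B 5, A 12, C 4. Winner: D.
Borda — scores: D 77, E 51, B 68, A 26, C 38. Winner: D.
The two methods agree.

yes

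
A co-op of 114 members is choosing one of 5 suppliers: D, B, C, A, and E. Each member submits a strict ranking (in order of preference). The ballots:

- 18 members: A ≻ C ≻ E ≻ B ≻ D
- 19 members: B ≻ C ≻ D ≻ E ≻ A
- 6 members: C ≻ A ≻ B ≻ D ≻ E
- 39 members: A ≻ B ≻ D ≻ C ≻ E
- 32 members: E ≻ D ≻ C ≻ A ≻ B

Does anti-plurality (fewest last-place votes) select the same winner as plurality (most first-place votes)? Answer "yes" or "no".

no

Anti-plurality — last-place votes: D 18, B 32, C 0, A 19, E 45. Winner: C.
Plurality — first-place votes: D 0, B 19, C 6, A 57, E 32. Winner: A.
The two methods disagree.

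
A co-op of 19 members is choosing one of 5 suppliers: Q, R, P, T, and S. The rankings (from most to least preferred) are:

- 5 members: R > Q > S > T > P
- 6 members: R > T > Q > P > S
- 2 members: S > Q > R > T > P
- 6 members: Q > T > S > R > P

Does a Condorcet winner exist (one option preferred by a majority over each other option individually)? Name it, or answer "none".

R vs Q: 11–8 for R.
R vs P: 19–0 for R.
R vs T: 13–6 for R.
R vs S: 11–8 for R.
R beats every other option head-to-head.

R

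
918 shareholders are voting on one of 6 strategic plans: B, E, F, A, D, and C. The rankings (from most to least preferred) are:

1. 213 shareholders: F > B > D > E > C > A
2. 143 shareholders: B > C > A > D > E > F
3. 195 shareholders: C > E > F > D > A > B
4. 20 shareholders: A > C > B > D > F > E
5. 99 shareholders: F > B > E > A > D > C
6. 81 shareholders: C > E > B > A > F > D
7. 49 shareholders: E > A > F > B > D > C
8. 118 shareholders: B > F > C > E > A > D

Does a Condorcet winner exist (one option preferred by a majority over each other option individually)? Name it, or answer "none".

Checking pairwise contests:
F beats B 556–362.
B beats E 593–325.
E beats F 468–450.
B beats A 654–264.
B beats D 723–195.
B beats C 622–296.
Every option loses at least one head-to-head, so there is no Condorcet winner.

none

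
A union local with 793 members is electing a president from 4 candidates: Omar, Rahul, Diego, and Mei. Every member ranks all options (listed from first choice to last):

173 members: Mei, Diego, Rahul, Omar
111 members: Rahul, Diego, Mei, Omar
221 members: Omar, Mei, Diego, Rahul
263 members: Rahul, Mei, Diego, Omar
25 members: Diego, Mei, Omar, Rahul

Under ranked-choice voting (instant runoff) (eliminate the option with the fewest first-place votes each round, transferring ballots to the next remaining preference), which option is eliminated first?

Diego

Round 1: Omar 221, Rahul 374, Diego 25, Mei 173. Eliminate Diego.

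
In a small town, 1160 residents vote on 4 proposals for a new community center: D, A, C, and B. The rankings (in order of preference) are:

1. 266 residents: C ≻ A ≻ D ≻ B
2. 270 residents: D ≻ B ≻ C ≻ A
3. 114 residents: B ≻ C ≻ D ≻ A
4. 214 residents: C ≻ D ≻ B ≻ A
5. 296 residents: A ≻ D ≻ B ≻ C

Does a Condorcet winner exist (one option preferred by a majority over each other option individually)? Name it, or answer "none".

none

Checking pairwise contests:
C beats D 594–566.
D beats A 598–562.
B beats C 680–480.
D beats B 1046–114.
Every option loses at least one head-to-head, so there is no Condorcet winner.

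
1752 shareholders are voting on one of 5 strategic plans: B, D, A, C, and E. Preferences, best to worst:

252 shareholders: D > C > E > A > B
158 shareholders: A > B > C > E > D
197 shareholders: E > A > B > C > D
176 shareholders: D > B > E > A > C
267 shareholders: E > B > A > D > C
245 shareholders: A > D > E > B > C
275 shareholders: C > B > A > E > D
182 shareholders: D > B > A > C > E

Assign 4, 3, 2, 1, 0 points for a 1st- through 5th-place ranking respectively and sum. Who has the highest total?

B: 252·0 + 158·3 + 197·2 + 176·3 + 267·3 + 245·1 + 275·3 + 182·3 = 3813
D: 252·4 + 158·0 + 197·0 + 176·4 + 267·1 + 245·3 + 275·0 + 182·4 = 3442
A: 252·1 + 158·4 + 197·3 + 176·1 + 267·2 + 245·4 + 275·2 + 182·2 = 4079
C: 252·3 + 158·2 + 197·1 + 176·0 + 267·0 + 245·0 + 275·4 + 182·1 = 2551
E: 252·2 + 158·1 + 197·4 + 176·2 + 267·4 + 245·2 + 275·1 + 182·0 = 3635
A has the highest Borda score (4079).

A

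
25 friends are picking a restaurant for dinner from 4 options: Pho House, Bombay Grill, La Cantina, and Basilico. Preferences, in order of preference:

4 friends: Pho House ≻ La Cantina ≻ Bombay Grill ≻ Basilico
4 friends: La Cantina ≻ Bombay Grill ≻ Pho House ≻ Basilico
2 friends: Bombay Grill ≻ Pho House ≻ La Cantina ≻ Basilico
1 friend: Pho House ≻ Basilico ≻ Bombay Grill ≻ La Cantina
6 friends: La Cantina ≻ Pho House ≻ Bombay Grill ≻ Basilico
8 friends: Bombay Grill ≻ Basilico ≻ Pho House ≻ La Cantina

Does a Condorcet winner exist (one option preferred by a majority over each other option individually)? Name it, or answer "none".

Checking pairwise contests:
Bombay Grill beats Pho House 14–11.
La Cantina beats Bombay Grill 14–11.
Pho House beats La Cantina 15–10.
Pho House beats Basilico 17–8.
Every option loses at least one head-to-head, so there is no Condorcet winner.

none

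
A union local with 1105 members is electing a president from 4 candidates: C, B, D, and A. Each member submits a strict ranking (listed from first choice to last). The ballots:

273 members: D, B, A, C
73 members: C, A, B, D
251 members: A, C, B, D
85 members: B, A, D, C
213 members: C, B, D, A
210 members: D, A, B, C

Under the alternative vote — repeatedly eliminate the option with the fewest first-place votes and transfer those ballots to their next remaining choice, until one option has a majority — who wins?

D

Round 1: C 286, B 85, D 483, A 251. Eliminate B.
Round 2: C 286, D 483, A 336. Eliminate C.
Round 3: D 696, A 409. D has a majority.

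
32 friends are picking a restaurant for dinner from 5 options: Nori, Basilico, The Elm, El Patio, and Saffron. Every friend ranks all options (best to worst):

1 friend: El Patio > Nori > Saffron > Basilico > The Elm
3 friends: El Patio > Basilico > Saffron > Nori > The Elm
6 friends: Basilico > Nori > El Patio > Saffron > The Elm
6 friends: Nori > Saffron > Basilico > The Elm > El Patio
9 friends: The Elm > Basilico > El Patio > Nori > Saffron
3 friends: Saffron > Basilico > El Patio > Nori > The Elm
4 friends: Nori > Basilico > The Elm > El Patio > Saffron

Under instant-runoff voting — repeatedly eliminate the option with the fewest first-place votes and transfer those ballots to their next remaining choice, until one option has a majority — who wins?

Round 1: Nori 10, Basilico 6, The Elm 9, El Patio 4, Saffron 3. Eliminate Saffron.
Round 2: Nori 10, Basilico 9, The Elm 9, El Patio 4. Eliminate El Patio.
Round 3: Nori 11, Basilico 12, The Elm 9. Eliminate The Elm.
Round 4: Nori 11, Basilico 21. Basilico has a majority.

Basilico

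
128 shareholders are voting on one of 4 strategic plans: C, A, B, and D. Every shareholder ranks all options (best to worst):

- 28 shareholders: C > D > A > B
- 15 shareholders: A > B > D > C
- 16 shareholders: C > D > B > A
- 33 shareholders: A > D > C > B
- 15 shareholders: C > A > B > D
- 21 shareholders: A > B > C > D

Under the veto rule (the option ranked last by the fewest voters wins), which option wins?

Last-place votes: C 15, A 16, B 61, D 36.
C is ranked last by the fewest voters, so C wins.

C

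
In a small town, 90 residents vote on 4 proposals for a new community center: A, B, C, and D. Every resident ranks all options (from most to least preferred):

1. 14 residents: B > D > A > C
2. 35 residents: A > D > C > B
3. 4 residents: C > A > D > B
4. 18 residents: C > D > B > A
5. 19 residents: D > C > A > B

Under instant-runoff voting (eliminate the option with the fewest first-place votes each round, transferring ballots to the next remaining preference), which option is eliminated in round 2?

Round 1: A 35, B 14, C 22, D 19. Eliminate B.
Round 2: A 35, C 22, D 33. Eliminate C.

C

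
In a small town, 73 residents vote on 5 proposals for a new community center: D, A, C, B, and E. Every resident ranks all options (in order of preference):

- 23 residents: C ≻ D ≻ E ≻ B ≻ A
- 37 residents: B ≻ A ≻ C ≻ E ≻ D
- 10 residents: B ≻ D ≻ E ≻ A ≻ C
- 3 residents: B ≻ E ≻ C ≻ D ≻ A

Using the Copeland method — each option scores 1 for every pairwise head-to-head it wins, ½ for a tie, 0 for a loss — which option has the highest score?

D: loses to A, C, B, and E → score 0.
A: beats D, C, and E; loses to B → score 3.
C: beats D and E; loses to A and B → score 2.
B: beats D, A, C, and E → score 4.
E: beats D; loses to A, C, and B → score 1.
B has the best pairwise record.

B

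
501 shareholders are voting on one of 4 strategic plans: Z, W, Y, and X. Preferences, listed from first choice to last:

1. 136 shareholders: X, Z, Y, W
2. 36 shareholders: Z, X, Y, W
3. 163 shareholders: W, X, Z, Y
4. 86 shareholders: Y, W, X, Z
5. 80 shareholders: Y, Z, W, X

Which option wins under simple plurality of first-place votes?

First-place votes: Z 36, W 163, Y 166, X 136.
Y has the most first-place votes.

Y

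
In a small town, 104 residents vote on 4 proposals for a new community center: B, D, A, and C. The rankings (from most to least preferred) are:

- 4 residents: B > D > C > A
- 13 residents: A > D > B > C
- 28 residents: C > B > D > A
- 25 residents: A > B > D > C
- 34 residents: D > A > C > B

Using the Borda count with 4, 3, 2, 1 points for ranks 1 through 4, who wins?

B: 4·4 + 13·2 + 28·3 + 25·3 + 34·1 = 235
D: 4·3 + 13·3 + 28·2 + 25·2 + 34·4 = 293
A: 4·1 + 13·4 + 28·1 + 25·4 + 34·3 = 286
C: 4·2 + 13·1 + 28·4 + 25·1 + 34·2 = 226
D has the highest Borda score (293).

D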